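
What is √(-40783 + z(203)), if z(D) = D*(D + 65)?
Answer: √13621 ≈ 116.71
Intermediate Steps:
z(D) = D*(65 + D)
√(-40783 + z(203)) = √(-40783 + 203*(65 + 203)) = √(-40783 + 203*268) = √(-40783 + 54404) = √13621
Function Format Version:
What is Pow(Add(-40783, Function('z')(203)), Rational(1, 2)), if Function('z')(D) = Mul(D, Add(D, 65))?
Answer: Pow(13621, Rational(1, 2)) ≈ 116.71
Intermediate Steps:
Function('z')(D) = Mul(D, Add(65, D))
Pow(Add(-40783, Function('z')(203)), Rational(1, 2)) = Pow(Add(-40783, Mul(203, Add(65, 203))), Rational(1, 2)) = Pow(Add(-40783, Mul(203, 268)), Rational(1, 2)) = Pow(Add(-40783, 54404), Rational(1, 2)) = Pow(13621, Rational(1, 2))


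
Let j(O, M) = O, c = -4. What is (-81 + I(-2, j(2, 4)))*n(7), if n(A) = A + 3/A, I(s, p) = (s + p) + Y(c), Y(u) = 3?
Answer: -4056/7 ≈ -579.43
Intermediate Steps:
I(s, p) = 3 + p + s (I(s, p) = (s + p) + 3 = (p + s) + 3 = 3 + p + s)
(-81 + I(-2, j(2, 4)))*n(7) = (-81 + (3 + 2 - 2))*(7 + 3/7) = (-81 + 3)*(7 + 3*(⅐)) = -78*(7 + 3/7) = -78*52/7 = -4056/7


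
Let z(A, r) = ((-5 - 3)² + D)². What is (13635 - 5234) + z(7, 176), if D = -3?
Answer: 12122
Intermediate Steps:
z(A, r) = 3721 (z(A, r) = ((-5 - 3)² - 3)² = ((-8)² - 3)² = (64 - 3)² = 61² = 3721)
(13635 - 5234) + z(7, 176) = (13635 - 5234) + 3721 = 8401 + 3721 = 12122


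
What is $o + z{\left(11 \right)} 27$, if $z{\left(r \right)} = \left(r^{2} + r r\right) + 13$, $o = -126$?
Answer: $6759$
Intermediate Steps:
$z{\left(r \right)} = 13 + 2 r^{2}$ ($z{\left(r \right)} = \left(r^{2} + r^{2}\right) + 13 = 2 r^{2} + 13 = 13 + 2 r^{2}$)
$o + z{\left(11 \right)} 27 = -126 + \left(13 + 2 \cdot 11^{2}\right) 27 = -126 + \left(13 + 2 \cdot 121\right) 27 = -126 + \left(13 + 242\right) 27 = -126 + 255 \cdot 27 = -126 + 6885 = 6759$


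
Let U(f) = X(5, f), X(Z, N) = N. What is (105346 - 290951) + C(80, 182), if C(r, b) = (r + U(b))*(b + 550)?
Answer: 6179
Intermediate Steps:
U(f) = f
C(r, b) = (550 + b)*(b + r) (C(r, b) = (r + b)*(b + 550) = (b + r)*(550 + b) = (550 + b)*(b + r))
(105346 - 290951) + C(80, 182) = (105346 - 290951) + (182² + 550*182 + 550*80 + 182*80) = -185605 + (33124 + 100100 + 44000 + 14560) = -185605 + 191784 = 6179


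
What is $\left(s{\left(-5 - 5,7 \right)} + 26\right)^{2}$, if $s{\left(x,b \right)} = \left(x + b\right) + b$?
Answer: $900$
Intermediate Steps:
$s{\left(x,b \right)} = x + 2 b$ ($s{\left(x,b \right)} = \left(b + x\right) + b = x + 2 b$)
$\left(s{\left(-5 - 5,7 \right)} + 26\right)^{2} = \left(\left(\left(-5 - 5\right) + 2 \cdot 7\right) + 26\right)^{2} = \left(\left(\left(-5 - 5\right) + 14\right) + 26\right)^{2} = \left(\left(-10 + 14\right) + 26\right)^{2} = \left(4 + 26\right)^{2} = 30^{2} = 900$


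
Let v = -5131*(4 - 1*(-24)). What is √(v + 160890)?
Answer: √17222 ≈ 131.23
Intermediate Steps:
v = -143668 (v = -5131*(4 + 24) = -5131*28 = -143668)
√(v + 160890) = √(-143668 + 160890) = √17222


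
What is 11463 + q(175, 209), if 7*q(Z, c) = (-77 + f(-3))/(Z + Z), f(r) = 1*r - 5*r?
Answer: 5616857/490 ≈ 11463.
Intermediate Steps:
f(r) = -4*r (f(r) = r - 5*r = -4*r)
q(Z, c) = -65/(14*Z) (q(Z, c) = ((-77 - 4*(-3))/(Z + Z))/7 = ((-77 + 12)/((2*Z)))/7 = (-65/(2*Z))/7 = -65/(14*Z))
11463 + q(175, 209) = 11463 - 65/14/175 = 11463 - 65/14*1/175 = 11463 - 13/490 = 5616857/490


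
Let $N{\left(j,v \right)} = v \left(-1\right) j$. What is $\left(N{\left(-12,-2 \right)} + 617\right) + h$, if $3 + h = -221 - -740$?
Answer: $1109$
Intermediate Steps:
$h = 516$ ($h = -3 - -519 = -3 + \left(-221 + 740\right) = -3 + 519 = 516$)
$N{\left(j,v \right)} = - j v$ ($N{\left(j,v \right)} = - v j = - j v$)
$\left(N{\left(-12,-2 \right)} + 617\right) + h = \left(\left(-1\right) \left(-12\right) \left(-2\right) + 617\right) + 516 = \left(-24 + 617\right) + 516 = 593 + 516 = 1109$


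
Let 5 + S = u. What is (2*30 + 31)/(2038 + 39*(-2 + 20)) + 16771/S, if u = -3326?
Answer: -45649419/9126940 ≈ -5.0016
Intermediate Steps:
S = -3331 (S = -5 - 3326 = -3331)
(2*30 + 31)/(2038 + 39*(-2 + 20)) + 16771/S = (2*30 + 31)/(2038 + 39*(-2 + 20)) + 16771/(-3331) = (60 + 31)/(2038 + 39*18) + 16771*(-1/3331) = 91/(2038 + 702) - 16771/3331 = 91/2740 - 16771/3331 = -45649419/9126940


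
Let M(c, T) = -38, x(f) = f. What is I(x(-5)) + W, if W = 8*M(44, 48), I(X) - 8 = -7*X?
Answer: -261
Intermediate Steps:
I(X) = 8 - 7*X
W = -304 (W = 8*(-38) = -304)
I(x(-5)) + W = (8 - 7*(-5)) - 304 = (8 + 35) - 304 = 43 - 304 = -261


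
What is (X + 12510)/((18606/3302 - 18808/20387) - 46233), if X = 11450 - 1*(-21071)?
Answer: -30932563103/31755000532 ≈ -0.97410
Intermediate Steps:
X = 32521 (X = 11450 + 21071 = 32521)
(X + 12510)/((18606/3302 - 18808/20387) - 46233) = (32521 + 12510)/((18606/3302 - 18808/20387) - 46233) = 45031/((18606*(1/3302) - 18808*1/20387) - 46233) = 45031/((9303/1651 - 18808/20387) - 46233) = 45031/(158608253/33658937 - 46233) = 45031/(-1555995026068/33658937) = 45031*(-33658937/1555995026068) = -30932563103/31755000532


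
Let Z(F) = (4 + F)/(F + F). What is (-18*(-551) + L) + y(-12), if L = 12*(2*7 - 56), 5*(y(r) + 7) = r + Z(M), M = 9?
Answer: 846427/90 ≈ 9404.8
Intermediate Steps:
Z(F) = (4 + F)/(2*F) (Z(F) = (4 + F)/((2*F)) = (4 + F)*(1/(2*F)) = (4 + F)/(2*F))
y(r) = -617/90 + r/5 (y(r) = -7 + (r + (½)*(4 + 9)/9)/5 = -7 + (r + (½)*(⅑)*13)/5 = -7 + (r + 13/18)/5 = -7 + (13/18 + r)/5 = -7 + (13/90 + r/5) = -617/90 + r/5)
L = -504 (L = 12*(14 - 56) = 12*(-42) = -504)
(-18*(-551) + L) + y(-12) = (-18*(-551) - 504) + (-617/90 + (⅕)*(-12)) = (9918 - 504) + (-617/90 - 12/5) = 9414 - 833/90 = 846427/90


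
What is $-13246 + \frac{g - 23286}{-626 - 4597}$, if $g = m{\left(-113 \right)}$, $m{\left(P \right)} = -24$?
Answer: $- \frac{23053516}{1741} \approx -13242.0$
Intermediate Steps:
$g = -24$
$-13246 + \frac{g - 23286}{-626 - 4597} = -13246 + \frac{-24 - 23286}{-626 - 4597} = -13246 - \frac{23310}{-5223} = -13246 - - \frac{7770}{1741} = -13246 + \frac{7770}{1741} = - \frac{23053516}{1741}$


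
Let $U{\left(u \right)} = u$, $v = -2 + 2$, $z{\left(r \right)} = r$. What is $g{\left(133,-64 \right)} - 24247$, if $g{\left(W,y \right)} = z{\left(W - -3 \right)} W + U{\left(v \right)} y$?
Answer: $-6159$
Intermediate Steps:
$v = 0$
$g{\left(W,y \right)} = W \left(3 + W\right)$ ($g{\left(W,y \right)} = \left(W - -3\right) W + 0 y = \left(W + 3\right) W + 0 = \left(3 + W\right) W + 0 = W \left(3 + W\right) + 0 = W \left(3 + W\right)$)
$g{\left(133,-64 \right)} - 24247 = 133 \left(3 + 133\right) - 24247 = 133 \cdot 136 - 24247 = 18088 - 24247 = -6159$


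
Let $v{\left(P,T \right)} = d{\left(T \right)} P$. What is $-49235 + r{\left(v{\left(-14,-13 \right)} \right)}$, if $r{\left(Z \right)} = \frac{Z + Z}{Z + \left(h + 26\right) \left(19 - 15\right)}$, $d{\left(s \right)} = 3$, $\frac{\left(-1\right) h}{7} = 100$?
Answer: $- \frac{67402673}{1369} \approx -49235.0$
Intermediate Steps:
$h = -700$ ($h = \left(-7\right) 100 = -700$)
$v{\left(P,T \right)} = 3 P$
$r{\left(Z \right)} = \frac{2 Z}{-2696 + Z}$ ($r{\left(Z \right)} = \frac{Z + Z}{Z + \left(-700 + 26\right) \left(19 - 15\right)} = \frac{2 Z}{Z - 2696} = \frac{2 Z}{-2696 + Z}$)
$-49235 + r{\left(v{\left(-14,-13 \right)} \right)} = -49235 + \frac{2 \cdot 3 \left(-14\right)}{-2696 + 3 \left(-14\right)} = -49235 + 2 \left(-42\right) \frac{1}{-2696 - 42} = -49235 + 2 \left(-42\right) \frac{1}{-2738} = -49235 + 2 \left(-42\right) \left(- \frac{1}{2738}\right) = -49235 + \frac{42}{1369} = - \frac{67402673}{1369}$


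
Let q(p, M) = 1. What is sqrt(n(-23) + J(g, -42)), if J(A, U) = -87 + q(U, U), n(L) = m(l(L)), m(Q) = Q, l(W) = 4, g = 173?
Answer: I*sqrt(82) ≈ 9.0554*I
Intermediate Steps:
n(L) = 4
J(A, U) = -86 (J(A, U) = -87 + 1 = -86)
sqrt(n(-23) + J(g, -42)) = sqrt(4 - 86) = sqrt(-82) = I*sqrt(82)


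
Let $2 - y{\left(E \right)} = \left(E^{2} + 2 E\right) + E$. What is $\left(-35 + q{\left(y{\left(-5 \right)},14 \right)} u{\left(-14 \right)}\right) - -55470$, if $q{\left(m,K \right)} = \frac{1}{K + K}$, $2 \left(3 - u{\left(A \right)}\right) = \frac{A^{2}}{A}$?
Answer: $\frac{776095}{14} \approx 55435.0$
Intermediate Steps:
$u{\left(A \right)} = 3 - \frac{A}{2}$ ($u{\left(A \right)} = 3 - \frac{A^{2} \frac{1}{A}}{2} = 3 - \frac{A}{2}$)
$y{\left(E \right)} = 2 - E^{2} - 3 E$ ($y{\left(E \right)} = 2 - \left(\left(E^{2} + 2 E\right) + E\right) = 2 - \left(E^{2} + 3 E\right) = 2 - E^{2} - 3 E$)
$q{\left(m,K \right)} = \frac{1}{2 K}$
$\left(-35 + q{\left(y{\left(-5 \right)},14 \right)} u{\left(-14 \right)}\right) - -55470 = \left(-35 + \frac{1}{2 \cdot 14} \left(3 - -7\right)\right) - -55470 = \left(-35 + \frac{1}{2} \cdot \frac{1}{14} \left(3 + 7\right)\right) + 55470 = \left(-35 + \frac{1}{28} \cdot 10\right) + 55470 = \left(-35 + \frac{5}{14}\right) + 55470 = - \frac{485}{14} + 55470 = \frac{776095}{14}$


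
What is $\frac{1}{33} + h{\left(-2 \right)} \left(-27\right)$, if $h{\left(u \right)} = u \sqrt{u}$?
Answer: $\frac{1}{33} + 54 i \sqrt{2} \approx 0.030303 + 76.368 i$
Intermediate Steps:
$h{\left(u \right)} = u^{\frac{3}{2}}$
$\frac{1}{33} + h{\left(-2 \right)} \left(-27\right) = \frac{1}{33} + \left(-2\right)^{\frac{3}{2}} \left(-27\right) = \frac{1}{33} + - 2 i \sqrt{2} \left(-27\right) = \frac{1}{33} + 54 i \sqrt{2}$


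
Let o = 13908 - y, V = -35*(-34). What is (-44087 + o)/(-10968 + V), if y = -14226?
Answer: 15953/9778 ≈ 1.6315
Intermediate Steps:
V = 1190
o = 28134 (o = 13908 - 1*(-14226) = 13908 + 14226 = 28134)
(-44087 + o)/(-10968 + V) = (-44087 + 28134)/(-10968 + 1190) = -15953/(-9778) = -15953*(-1/9778) = 15953/9778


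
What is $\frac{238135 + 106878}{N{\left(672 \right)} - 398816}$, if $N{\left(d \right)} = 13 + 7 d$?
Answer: $- \frac{345013}{394099} \approx -0.87545$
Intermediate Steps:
$\frac{238135 + 106878}{N{\left(672 \right)} - 398816} = \frac{238135 + 106878}{\left(13 + 7 \cdot 672\right) - 398816} = \frac{345013}{\left(13 + 4704\right) - 398816} = \frac{345013}{4717 - 398816} = \frac{345013}{-394099} = 345013 \left(- \frac{1}{394099}\right) = - \frac{345013}{394099}$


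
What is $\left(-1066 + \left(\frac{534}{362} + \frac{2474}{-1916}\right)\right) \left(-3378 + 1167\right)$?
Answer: $\frac{408615747969}{173398} \approx 2.3565 \cdot 10^{6}$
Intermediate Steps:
$\left(-1066 + \left(\frac{534}{362} + \frac{2474}{-1916}\right)\right) \left(-3378 + 1167\right) = \left(-1066 + \left(534 \cdot \frac{1}{362} + 2474 \left(- \frac{1}{1916}\right)\right)\right) \left(-2211\right) = \left(-1066 + \left(\frac{267}{181} - \frac{1237}{958}\right)\right) \left(-2211\right) = \left(-1066 + \frac{31889}{173398}\right) \left(-2211\right) = \left(- \frac{184810379}{173398}\right) \left(-2211\right) = \frac{408615747969}{173398}$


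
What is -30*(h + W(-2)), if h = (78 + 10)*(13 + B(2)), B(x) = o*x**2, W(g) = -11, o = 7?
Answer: -107910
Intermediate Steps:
B(x) = 7*x**2
h = 3608 (h = (78 + 10)*(13 + 7*2**2) = 88*(13 + 7*4) = 88*(13 + 28) = 88*41 = 3608)
-30*(h + W(-2)) = -30*(3608 - 11) = -30*3597 = -107910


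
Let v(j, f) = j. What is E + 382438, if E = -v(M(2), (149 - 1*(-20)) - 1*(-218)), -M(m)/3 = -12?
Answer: 382402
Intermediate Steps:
M(m) = 36 (M(m) = -3*(-12) = 36)
E = -36 (E = -1*36 = -36)
E + 382438 = -36 + 382438 = 382402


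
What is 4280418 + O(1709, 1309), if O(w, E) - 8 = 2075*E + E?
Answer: 6997910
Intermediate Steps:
O(w, E) = 8 + 2076*E (O(w, E) = 8 + (2075*E + E) = 8 + 2076*E)
4280418 + O(1709, 1309) = 4280418 + (8 + 2076*1309) = 4280418 + (8 + 2717484) = 4280418 + 2717492 = 6997910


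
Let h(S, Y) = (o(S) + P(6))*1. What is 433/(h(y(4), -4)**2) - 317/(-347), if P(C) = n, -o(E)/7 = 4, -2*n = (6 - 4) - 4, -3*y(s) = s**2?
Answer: 381344/252963 ≈ 1.5075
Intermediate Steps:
y(s) = -s**2/3
n = 1 (n = -((6 - 4) - 4)/2 = -(2 - 4)/2 = -1/2*(-2) = 1)
o(E) = -28 (o(E) = -7*4 = -28)
P(C) = 1
h(S, Y) = -27 (h(S, Y) = (-28 + 1)*1 = -27*1 = -27)
433/(h(y(4), -4)**2) - 317/(-347) = 433/((-27)**2) - 317/(-347) = 433/729 - 317*(-1/347) = 433*(1/729) + 317/347 = 433/729 + 317/347 = 381344/252963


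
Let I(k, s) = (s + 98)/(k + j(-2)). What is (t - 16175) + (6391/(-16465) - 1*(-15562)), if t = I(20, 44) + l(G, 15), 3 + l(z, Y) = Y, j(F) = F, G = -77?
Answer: -87947689/148185 ≈ -593.50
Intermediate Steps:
l(z, Y) = -3 + Y
I(k, s) = (98 + s)/(-2 + k) (I(k, s) = (s + 98)/(k - 2) = (98 + s)/(-2 + k))
t = 179/9 (t = (98 + 44)/(-2 + 20) + (-3 + 15) = 142/18 + 12 = (1/18)*142 + 12 = 71/9 + 12 = 179/9 ≈ 19.889)
(t - 16175) + (6391/(-16465) - 1*(-15562)) = (179/9 - 16175) + (6391/(-16465) - 1*(-15562)) = -145396/9 + (6391*(-1/16465) + 15562) = -145396/9 + (-6391/16465 + 15562) = -145396/9 + 256221939/16465 = -87947689/148185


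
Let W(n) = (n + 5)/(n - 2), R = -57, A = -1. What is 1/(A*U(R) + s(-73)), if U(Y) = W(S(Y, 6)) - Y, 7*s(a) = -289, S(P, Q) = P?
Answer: -413/40956 ≈ -0.010084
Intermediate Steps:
s(a) = -289/7 (s(a) = (1/7)*(-289) = -289/7)
W(n) = (5 + n)/(-2 + n)
U(Y) = -Y + (5 + Y)/(-2 + Y) (U(Y) = (5 + Y)/(-2 + Y) - Y = -Y + (5 + Y)/(-2 + Y))
1/(A*U(R) + s(-73)) = 1/(-(5 - 57 - 1*(-57)*(-2 - 57))/(-2 - 57) - 289/7) = 1/(-(5 - 57 - 1*(-57)*(-59))/(-59) - 289/7) = 1/(-(-1)*(5 - 57 - 3363)/59 - 289/7) = 1/(-(-1)*(-3415)/59 - 289/7) = 1/(-1*3415/59 - 289/7) = 1/(-3415/59 - 289/7) = 1/(-40956/413) = -413/40956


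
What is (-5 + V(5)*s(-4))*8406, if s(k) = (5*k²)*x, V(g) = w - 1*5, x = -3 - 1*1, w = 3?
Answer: 5337810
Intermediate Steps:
x = -4 (x = -3 - 1 = -4)
V(g) = -2 (V(g) = 3 - 1*5 = 3 - 5 = -2)
s(k) = -20*k² (s(k) = (5*k²)*(-4) = -20*k²)
(-5 + V(5)*s(-4))*8406 = (-5 - (-40)*(-4)²)*8406 = (-5 - (-40)*16)*8406 = (-5 - 2*(-320))*8406 = (-5 + 640)*8406 = 635*8406 = 5337810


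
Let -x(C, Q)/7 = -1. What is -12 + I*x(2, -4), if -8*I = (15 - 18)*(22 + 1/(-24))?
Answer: 2921/64 ≈ 45.641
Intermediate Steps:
x(C, Q) = 7 (x(C, Q) = -7*(-1) = 7)
I = 527/64 (I = -(15 - 18)*(22 + 1/(-24))/8 = -(-3)*(22 + 1*(-1/24))/8 = -(-3)*(22 - 1/24)/8 = -(-3)*527/(8*24) = -⅛*(-527/8) = 527/64 ≈ 8.2344)
-12 + I*x(2, -4) = -12 + (527/64)*7 = -12 + 3689/64 = 2921/64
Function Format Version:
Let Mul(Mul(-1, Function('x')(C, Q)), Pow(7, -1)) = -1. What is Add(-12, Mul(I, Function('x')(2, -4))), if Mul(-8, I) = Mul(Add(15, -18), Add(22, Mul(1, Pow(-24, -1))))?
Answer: Rational(2921, 64) ≈ 45.641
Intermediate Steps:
Function('x')(C, Q) = 7 (Function('x')(C, Q) = Mul(-7, -1) = 7)
I = Rational(527, 64) (I = Mul(Rational(-1, 8), Mul(Add(15, -18), Add(22, Mul(1, Pow(-24, -1))))) = Mul(Rational(-1, 8), Mul(-3, Add(22, Mul(1, Rational(-1, 24))))) = Mul(Rational(-1, 8), Mul(-3, Add(22, Rational(-1, 24)))) = Mul(Rational(-1, 8), Mul(-3, Rational(527, 24))) = Mul(Rational(-1, 8), Rational(-527, 8)) = Rational(527, 64) ≈ 8.2344)
Add(-12, Mul(I, Function('x')(2, -4))) = Add(-12, Mul(Rational(527, 64), 7)) = Add(-12, Rational(3689, 64)) = Rational(2921, 64)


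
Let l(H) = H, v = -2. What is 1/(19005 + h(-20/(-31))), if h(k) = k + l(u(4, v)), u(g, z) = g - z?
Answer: 31/589361 ≈ 5.2599e-5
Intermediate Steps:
h(k) = 6 + k (h(k) = k + (4 - 1*(-2)) = k + (4 + 2) = k + 6 = 6 + k)
1/(19005 + h(-20/(-31))) = 1/(19005 + (6 - 20/(-31))) = 1/(19005 + (6 - 20*(-1/31))) = 1/(19005 + (6 + 20/31)) = 1/(19005 + 206/31) = 1/(589361/31) = 31/589361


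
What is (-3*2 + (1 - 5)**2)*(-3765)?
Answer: -37650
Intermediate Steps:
(-3*2 + (1 - 5)**2)*(-3765) = (-6 + (-4)**2)*(-3765) = (-6 + 16)*(-3765) = 10*(-3765) = -37650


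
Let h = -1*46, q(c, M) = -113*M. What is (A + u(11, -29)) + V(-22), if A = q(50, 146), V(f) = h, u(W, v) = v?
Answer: -16573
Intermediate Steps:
h = -46
V(f) = -46
A = -16498 (A = -113*146 = -16498)
(A + u(11, -29)) + V(-22) = (-16498 - 29) - 46 = -16527 - 46 = -16573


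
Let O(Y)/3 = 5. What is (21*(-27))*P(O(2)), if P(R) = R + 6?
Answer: -11907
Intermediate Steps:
O(Y) = 15 (O(Y) = 3*5 = 15)
P(R) = 6 + R
(21*(-27))*P(O(2)) = (21*(-27))*(6 + 15) = -567*21 = -11907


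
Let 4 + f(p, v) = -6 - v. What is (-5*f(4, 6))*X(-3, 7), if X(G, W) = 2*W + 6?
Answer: 1600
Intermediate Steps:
X(G, W) = 6 + 2*W
f(p, v) = -10 - v (f(p, v) = -4 + (-6 - v) = -10 - v)
(-5*f(4, 6))*X(-3, 7) = (-5*(-10 - 1*6))*(6 + 2*7) = (-5*(-10 - 6))*(6 + 14) = -5*(-16)*20 = 80*20 = 1600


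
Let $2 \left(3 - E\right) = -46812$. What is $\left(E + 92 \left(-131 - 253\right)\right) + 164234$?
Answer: $152315$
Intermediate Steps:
$E = 23409$ ($E = 3 - -23406 = 3 + 23406 = 23409$)
$\left(E + 92 \left(-131 - 253\right)\right) + 164234 = \left(23409 + 92 \left(-131 - 253\right)\right) + 164234 = \left(23409 + 92 \left(-384\right)\right) + 164234 = \left(23409 - 35328\right) + 164234 = -11919 + 164234 = 152315$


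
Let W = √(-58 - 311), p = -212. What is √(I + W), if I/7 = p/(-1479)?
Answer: √(2194836 + 6562323*I*√41)/1479 ≈ 3.1811 + 3.0193*I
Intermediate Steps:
W = 3*I*√41 (W = √(-369) = 3*I*√41 ≈ 19.209*I)
I = 1484/1479 (I = 7*(-212/(-1479)) = 7*(-212*(-1/1479)) = 7*(212/1479) = 1484/1479 ≈ 1.0034)
√(I + W) = √(1484/1479 + 3*I*√41)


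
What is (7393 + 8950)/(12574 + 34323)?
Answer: 16343/46897 ≈ 0.34849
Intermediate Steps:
(7393 + 8950)/(12574 + 34323) = 16343/46897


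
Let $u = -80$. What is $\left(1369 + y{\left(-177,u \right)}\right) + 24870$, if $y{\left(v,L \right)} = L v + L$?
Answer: $40319$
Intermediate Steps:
$y{\left(v,L \right)} = L + L v$
$\left(1369 + y{\left(-177,u \right)}\right) + 24870 = \left(1369 - 80 \left(1 - 177\right)\right) + 24870 = \left(1369 - -14080\right) + 24870 = \left(1369 + 14080\right) + 24870 = 15449 + 24870 = 40319$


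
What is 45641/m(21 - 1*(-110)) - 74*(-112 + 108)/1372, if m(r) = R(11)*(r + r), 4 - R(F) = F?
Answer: -2217021/89866 ≈ -24.670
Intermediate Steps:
R(F) = 4 - F
m(r) = -14*r (m(r) = (4 - 1*11)*(r + r) = (4 - 11)*(2*r) = -14*r)
45641/m(21 - 1*(-110)) - 74*(-112 + 108)/1372 = 45641/((-14*(21 - 1*(-110)))) - 74*(-112 + 108)/1372 = 45641/((-14*(21 + 110))) - 74*(-4)*(1/1372) = 45641/((-14*131)) + 296*(1/1372) = 45641/(-1834) + 74/343 = 45641*(-1/1834) + 74/343 = -45641/1834 + 74/343 = -2217021/89866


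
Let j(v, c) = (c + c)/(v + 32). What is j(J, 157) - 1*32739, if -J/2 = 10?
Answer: -196277/6 ≈ -32713.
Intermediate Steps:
J = -20 (J = -2*10 = -20)
j(v, c) = 2*c/(32 + v) (j(v, c) = (2*c)/(32 + v) = 2*c/(32 + v))
j(J, 157) - 1*32739 = 2*157/(32 - 20) - 1*32739 = 2*157/12 - 32739 = 2*157*(1/12) - 32739 = 157/6 - 32739 = -196277/6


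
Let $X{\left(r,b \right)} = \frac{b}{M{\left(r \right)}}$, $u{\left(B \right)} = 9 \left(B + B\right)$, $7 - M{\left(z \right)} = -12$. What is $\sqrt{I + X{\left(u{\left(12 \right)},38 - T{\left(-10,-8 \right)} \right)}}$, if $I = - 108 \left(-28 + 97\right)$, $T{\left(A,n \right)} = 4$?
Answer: $\frac{i \sqrt{2689526}}{19} \approx 86.315 i$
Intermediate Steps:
$M{\left(z \right)} = 19$ ($M{\left(z \right)} = 7 - -12 = 7 + 12 = 19$)
$u{\left(B \right)} = 18 B$ ($u{\left(B \right)} = 9 \cdot 2 B = 18 B$)
$X{\left(r,b \right)} = \frac{b}{19}$
$I = -7452$ ($I = \left(-108\right) 69 = -7452$)
$\sqrt{I + X{\left(u{\left(12 \right)},38 - T{\left(-10,-8 \right)} \right)}} = \sqrt{-7452 + \frac{38 - 4}{19}} = \sqrt{-7452 + \frac{1}{19} \cdot 34} = \sqrt{-7452 + \frac{34}{19}} = \sqrt{- \frac{141554}{19}} = \frac{i \sqrt{2689526}}{19}$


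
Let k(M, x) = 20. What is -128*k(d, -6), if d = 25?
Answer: -2560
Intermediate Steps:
-128*k(d, -6) = -128*20 = -2560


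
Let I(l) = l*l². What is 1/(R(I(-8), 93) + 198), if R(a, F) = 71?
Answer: 1/269 ≈ 0.0037175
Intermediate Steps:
I(l) = l³
1/(R(I(-8), 93) + 198) = 1/(71 + 198) = 1/269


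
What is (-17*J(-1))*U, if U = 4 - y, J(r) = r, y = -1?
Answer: 85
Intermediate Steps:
U = 5 (U = 4 - 1*(-1) = 4 + 1 = 5)
(-17*J(-1))*U = -17*(-1)*5 = 17*5 = 85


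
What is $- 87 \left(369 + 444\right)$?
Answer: $-70731$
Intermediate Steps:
$- 87 \left(369 + 444\right) = \left(-87\right) 813 = -70731$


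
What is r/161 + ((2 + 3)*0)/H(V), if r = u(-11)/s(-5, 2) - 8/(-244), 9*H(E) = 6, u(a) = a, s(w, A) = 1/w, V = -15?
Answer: 3357/9821 ≈ 0.34182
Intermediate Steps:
H(E) = 2/3 (H(E) = (1/9)*6 = 2/3)
r = 3357/61 (r = -11/(1/(-5)) - 8/(-244) = -11/(-1/5) - 8*(-1/244) = -11*(-5) + 2/61 = 55 + 2/61 = 3357/61 ≈ 55.033)
r/161 + ((2 + 3)*0)/H(V) = (3357/61)/161 + ((2 + 3)*0)/(2/3) = (3357/61)*(1/161) + (5*0)*(3/2) = 3357/9821 + 0*(3/2) = 3357/9821 + 0 = 3357/9821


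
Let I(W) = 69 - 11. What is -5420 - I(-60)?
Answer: -5478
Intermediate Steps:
I(W) = 58
-5420 - I(-60) = -5420 - 1*58 = -5420 - 58 = -5478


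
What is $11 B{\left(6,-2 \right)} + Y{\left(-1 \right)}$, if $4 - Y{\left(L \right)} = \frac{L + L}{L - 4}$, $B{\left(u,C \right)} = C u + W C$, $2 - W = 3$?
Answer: $- \frac{532}{5} \approx -106.4$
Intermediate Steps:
$W = -1$ ($W = 2 - 3 = -1$)
$B{\left(u,C \right)} = - C + C u$ ($B{\left(u,C \right)} = C u - C = - C + C u$)
$Y{\left(L \right)} = 4 - \frac{2 L}{-4 + L}$ ($Y{\left(L \right)} = 4 - \frac{L + L}{L - 4} = 4 - \frac{2 L}{-4 + L}$)
$11 B{\left(6,-2 \right)} + Y{\left(-1 \right)} = 11 \left(- 2 \left(-1 + 6\right)\right) + \frac{2 \left(-8 - 1\right)}{-4 - 1} = 11 \left(\left(-2\right) 5\right) + 2 \frac{1}{-5} \left(-9\right) = 11 \left(-10\right) + 2 \left(- \frac{1}{5}\right) \left(-9\right) = -110 + \frac{18}{5} = - \frac{532}{5}$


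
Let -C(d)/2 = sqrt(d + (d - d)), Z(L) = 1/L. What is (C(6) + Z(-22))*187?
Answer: -17/2 - 374*sqrt(6) ≈ -924.61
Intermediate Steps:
C(d) = -2*sqrt(d) (C(d) = -2*sqrt(d + (d - d)) = -2*sqrt(d + 0) = -2*sqrt(d))
(C(6) + Z(-22))*187 = (-2*sqrt(6) + 1/(-22))*187 = (-2*sqrt(6) - 1/22)*187 = (-1/22 - 2*sqrt(6))*187 = -17/2 - 374*sqrt(6)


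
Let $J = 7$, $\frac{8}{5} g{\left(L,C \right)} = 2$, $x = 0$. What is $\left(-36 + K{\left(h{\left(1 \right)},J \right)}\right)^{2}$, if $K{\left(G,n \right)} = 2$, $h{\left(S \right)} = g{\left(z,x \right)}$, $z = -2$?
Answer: $1156$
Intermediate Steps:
$g{\left(L,C \right)} = \frac{5}{4}$ ($g{\left(L,C \right)} = \frac{5}{8} \cdot 2 = \frac{5}{4}$)
$h{\left(S \right)} = \frac{5}{4}$
$\left(-36 + K{\left(h{\left(1 \right)},J \right)}\right)^{2} = \left(-36 + 2\right)^{2} = \left(-34\right)^{2} = 1156$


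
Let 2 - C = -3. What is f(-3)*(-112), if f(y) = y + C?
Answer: -224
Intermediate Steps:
C = 5 (C = 2 - 1*(-3) = 2 + 3 = 5)
f(y) = 5 + y (f(y) = y + 5 = 5 + y)
f(-3)*(-112) = (5 - 3)*(-112) = 2*(-112) = -224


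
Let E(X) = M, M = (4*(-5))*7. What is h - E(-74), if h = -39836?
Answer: -39696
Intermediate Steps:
M = -140 (M = -20*7 = -140)
E(X) = -140
h - E(-74) = -39836 - 1*(-140) = -39836 + 140 = -39696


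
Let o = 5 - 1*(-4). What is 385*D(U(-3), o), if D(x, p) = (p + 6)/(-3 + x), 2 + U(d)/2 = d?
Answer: -5775/13 ≈ -444.23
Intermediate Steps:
U(d) = -4 + 2*d
o = 9 (o = 5 + 4 = 9)
D(x, p) = (6 + p)/(-3 + x)
385*D(U(-3), o) = 385*((6 + 9)/(-3 + (-4 + 2*(-3)))) = 385*(15/(-3 + (-4 - 6))) = 385*(15/(-3 - 10)) = 385*(15/(-13)) = 385*(-1/13*15) = 385*(-15/13) = -5775/13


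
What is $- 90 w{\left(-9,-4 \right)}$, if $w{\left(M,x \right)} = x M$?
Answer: $-3240$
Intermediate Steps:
$w{\left(M,x \right)} = M x$
$- 90 w{\left(-9,-4 \right)} = - 90 \left(\left(-9\right) \left(-4\right)\right) = \left(-90\right) 36 = -3240$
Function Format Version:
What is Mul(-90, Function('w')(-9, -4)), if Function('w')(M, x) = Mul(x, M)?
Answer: -3240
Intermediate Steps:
Function('w')(M, x) = Mul(M, x)
Mul(-90, Function('w')(-9, -4)) = Mul(-90, Mul(-9, -4)) = Mul(-90, 36) = -3240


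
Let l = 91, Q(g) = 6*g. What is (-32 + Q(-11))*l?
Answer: -8918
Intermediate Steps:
(-32 + Q(-11))*l = (-32 + 6*(-11))*91 = (-32 - 66)*91 = -98*91 = -8918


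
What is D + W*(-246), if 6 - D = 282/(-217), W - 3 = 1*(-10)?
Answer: 375258/217 ≈ 1729.3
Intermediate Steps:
W = -7 (W = 3 + 1*(-10) = 3 - 10 = -7)
D = 1584/217 (D = 6 - 282/(-217) = 6 - 282*(-1)/217 = 6 - 1*(-282/217) = 6 + 282/217 = 1584/217 ≈ 7.2995)
D + W*(-246) = 1584/217 - 7*(-246) = 1584/217 + 1722 = 375258/217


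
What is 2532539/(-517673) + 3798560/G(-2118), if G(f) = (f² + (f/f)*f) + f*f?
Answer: -2074977909359/464338703829 ≈ -4.4687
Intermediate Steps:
G(f) = f + 2*f² (G(f) = (f² + 1*f) + f² = (f² + f) + f² = (f + f²) + f² = f + 2*f²)
2532539/(-517673) + 3798560/G(-2118) = 2532539/(-517673) + 3798560/((-2118*(1 + 2*(-2118)))) = 2532539*(-1/517673) + 3798560/((-2118*(1 - 4236))) = -2532539/517673 + 3798560/((-2118*(-4235))) = -2532539/517673 + 3798560/8969730 = -2532539/517673 + 3798560*(1/8969730) = -2532539/517673 + 379856/896973 = -2074977909359/464338703829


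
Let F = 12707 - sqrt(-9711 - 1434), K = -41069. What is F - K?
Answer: 53776 - I*sqrt(11145) ≈ 53776.0 - 105.57*I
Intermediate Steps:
F = 12707 - I*sqrt(11145) (F = 12707 - sqrt(-11145) = 12707 - I*sqrt(11145) ≈ 12707.0 - 105.57*I)
F - K = (12707 - I*sqrt(11145)) - 1*(-41069) = (12707 - I*sqrt(11145)) + 41069 = 53776 - I*sqrt(11145)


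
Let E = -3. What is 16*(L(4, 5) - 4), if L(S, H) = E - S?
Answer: -176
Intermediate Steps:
L(S, H) = -3 - S
16*(L(4, 5) - 4) = 16*((-3 - 1*4) - 4) = 16*((-3 - 4) - 4) = 16*(-7 - 4) = 16*(-11) = -176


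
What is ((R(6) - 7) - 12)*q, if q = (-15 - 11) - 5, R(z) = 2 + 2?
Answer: 465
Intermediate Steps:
R(z) = 4
q = -31 (q = -26 - 5 = -31)
((R(6) - 7) - 12)*q = ((4 - 7) - 12)*(-31) = (-3 - 12)*(-31) = -15*(-31) = 465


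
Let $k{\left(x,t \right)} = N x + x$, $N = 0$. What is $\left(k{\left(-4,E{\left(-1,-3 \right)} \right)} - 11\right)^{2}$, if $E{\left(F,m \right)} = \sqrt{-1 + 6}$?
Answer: $225$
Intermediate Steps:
$E{\left(F,m \right)} = \sqrt{5}$
$k{\left(x,t \right)} = x$ ($k{\left(x,t \right)} = 0 x + x = 0 + x = x$)
$\left(k{\left(-4,E{\left(-1,-3 \right)} \right)} - 11\right)^{2} = \left(-4 - 11\right)^{2} = \left(-15\right)^{2} = 225$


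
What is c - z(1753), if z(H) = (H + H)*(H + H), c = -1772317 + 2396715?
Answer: -11667638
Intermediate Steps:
c = 624398
z(H) = 4*H² (z(H) = (2*H)*(2*H) = 4*H²)
c - z(1753) = 624398 - 4*1753² = 624398 - 4*3073009 = 624398 - 1*12292036 = 624398 - 12292036 = -11667638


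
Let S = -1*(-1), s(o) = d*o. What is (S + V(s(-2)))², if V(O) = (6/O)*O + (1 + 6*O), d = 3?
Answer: 784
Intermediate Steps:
s(o) = 3*o
S = 1
V(O) = 7 + 6*O (V(O) = 6 + (1 + 6*O) = 7 + 6*O)
(S + V(s(-2)))² = (1 + (7 + 6*(3*(-2))))² = (1 + (7 + 6*(-6)))² = (1 + (7 - 36))² = (1 - 29)² = (-28)² = 784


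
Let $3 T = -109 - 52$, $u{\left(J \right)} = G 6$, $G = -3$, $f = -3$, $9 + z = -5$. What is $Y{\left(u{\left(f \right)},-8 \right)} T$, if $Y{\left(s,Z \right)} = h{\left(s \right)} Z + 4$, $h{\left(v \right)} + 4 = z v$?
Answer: $106260$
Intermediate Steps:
$z = -14$ ($z = -9 - 5 = -14$)
$h{\left(v \right)} = -4 - 14 v$
$u{\left(J \right)} = -18$ ($u{\left(J \right)} = \left(-3\right) 6 = -18$)
$Y{\left(s,Z \right)} = 4 + Z \left(-4 - 14 s\right)$ ($Y{\left(s,Z \right)} = \left(-4 - 14 s\right) Z + 4 = Z \left(-4 - 14 s\right) + 4 = 4 + Z \left(-4 - 14 s\right)$)
$T = - \frac{161}{3}$ ($T = \frac{-109 - 52}{3} = \frac{1}{3} \left(-161\right) = - \frac{161}{3} \approx -53.667$)
$Y{\left(u{\left(f \right)},-8 \right)} T = \left(4 - -32 - \left(-112\right) \left(-18\right)\right) \left(- \frac{161}{3}\right) = \left(4 + 32 - 2016\right) \left(- \frac{161}{3}\right) = \left(-1980\right) \left(- \frac{161}{3}\right) = 106260$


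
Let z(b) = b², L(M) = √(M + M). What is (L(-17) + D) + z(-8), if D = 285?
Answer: 349 + I*√34 ≈ 349.0 + 5.831*I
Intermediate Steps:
L(M) = √2*√M (L(M) = √(2*M) = √2*√M)
(L(-17) + D) + z(-8) = (√2*√(-17) + 285) + (-8)² = (√2*(I*√17) + 285) + 64 = (I*√34 + 285) + 64 = (285 + I*√34) + 64 = 349 + I*√34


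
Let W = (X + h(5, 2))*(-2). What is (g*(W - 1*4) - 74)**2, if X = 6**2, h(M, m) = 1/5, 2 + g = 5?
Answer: 2298256/25 ≈ 91930.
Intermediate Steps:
g = 3 (g = -2 + 5 = 3)
h(M, m) = 1/5
X = 36
W = -362/5 (W = (36 + 1/5)*(-2) = (181/5)*(-2) = -362/5 ≈ -72.400)
(g*(W - 1*4) - 74)**2 = (3*(-362/5 - 1*4) - 74)**2 = (3*(-362/5 - 4) - 74)**2 = (3*(-382/5) - 74)**2 = (-1146/5 - 74)**2 = (-1516/5)**2 = 2298256/25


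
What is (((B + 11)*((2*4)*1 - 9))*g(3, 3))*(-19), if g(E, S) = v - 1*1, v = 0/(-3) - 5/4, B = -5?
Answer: -513/2 ≈ -256.50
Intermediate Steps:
v = -5/4 (v = 0*(-1/3) - 5*1/4 = 0 - 5/4 = -5/4 ≈ -1.2500)
g(E, S) = -9/4 (g(E, S) = -5/4 - 1*1 = -5/4 - 1 = -9/4)
(((B + 11)*((2*4)*1 - 9))*g(3, 3))*(-19) = (((-5 + 11)*((2*4)*1 - 9))*(-9/4))*(-19) = ((6*(8*1 - 9))*(-9/4))*(-19) = ((6*(8 - 9))*(-9/4))*(-19) = ((6*(-1))*(-9/4))*(-19) = -6*(-9/4)*(-19) = (27/2)*(-19) = -513/2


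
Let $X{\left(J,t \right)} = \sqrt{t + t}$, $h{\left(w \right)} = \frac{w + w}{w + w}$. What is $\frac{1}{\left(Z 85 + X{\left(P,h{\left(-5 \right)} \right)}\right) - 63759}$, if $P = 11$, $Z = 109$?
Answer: $- \frac{27247}{1484798017} - \frac{\sqrt{2}}{2969596034} \approx -1.8351 \cdot 10^{-5}$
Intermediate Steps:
$h{\left(w \right)} = 1$ ($h{\left(w \right)} = \frac{2 w}{2 w} = 2 w \frac{1}{2 w} = 1$)
$X{\left(J,t \right)} = \sqrt{2} \sqrt{t}$ ($X{\left(J,t \right)} = \sqrt{2 t} = \sqrt{2} \sqrt{t}$)
$\frac{1}{\left(Z 85 + X{\left(P,h{\left(-5 \right)} \right)}\right) - 63759} = \frac{1}{\left(109 \cdot 85 + \sqrt{2} \sqrt{1}\right) - 63759} = \frac{1}{\left(9265 + \sqrt{2} \cdot 1\right) - 63759} = \frac{1}{\left(9265 + \sqrt{2}\right) - 63759} = \frac{1}{-54494 + \sqrt{2}}$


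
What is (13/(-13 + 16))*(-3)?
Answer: -13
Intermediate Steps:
(13/(-13 + 16))*(-3) = (13/3)*(-3) = -13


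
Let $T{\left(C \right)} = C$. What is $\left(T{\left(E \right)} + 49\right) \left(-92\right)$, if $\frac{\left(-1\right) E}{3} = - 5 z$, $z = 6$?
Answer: $-12788$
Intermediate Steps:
$E = 90$ ($E = - 3 \left(\left(-5\right) 6\right) = \left(-3\right) \left(-30\right) = 90$)
$\left(T{\left(E \right)} + 49\right) \left(-92\right) = \left(90 + 49\right) \left(-92\right) = 139 \left(-92\right) = -12788$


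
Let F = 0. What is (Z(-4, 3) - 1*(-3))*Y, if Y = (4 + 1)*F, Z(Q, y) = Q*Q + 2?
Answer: 0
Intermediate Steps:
Z(Q, y) = 2 + Q² (Z(Q, y) = Q² + 2 = 2 + Q²)
Y = 0 (Y = (4 + 1)*0 = 5*0 = 0)
(Z(-4, 3) - 1*(-3))*Y = ((2 + (-4)²) - 1*(-3))*0 = ((2 + 16) + 3)*0 = (18 + 3)*0 = 21*0 = 0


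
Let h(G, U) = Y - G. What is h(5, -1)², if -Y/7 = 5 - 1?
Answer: 1089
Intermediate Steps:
Y = -28 (Y = -7*(5 - 1) = -7*4 = -28)
h(G, U) = -28 - G
h(5, -1)² = (-28 - 1*5)² = (-28 - 5)² = (-33)² = 1089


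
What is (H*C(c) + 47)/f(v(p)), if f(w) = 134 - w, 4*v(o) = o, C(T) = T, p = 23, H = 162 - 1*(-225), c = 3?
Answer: 4832/513 ≈ 9.4191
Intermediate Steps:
H = 387 (H = 162 + 225 = 387)
v(o) = o/4
(H*C(c) + 47)/f(v(p)) = (387*3 + 47)/(134 - 23/4) = (1161 + 47)/(134 - 1*23/4) = 1208/(134 - 23/4) = 1208/(513/4) = 1208*(4/513) = 4832/513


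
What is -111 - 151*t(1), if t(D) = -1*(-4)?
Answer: -715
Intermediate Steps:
t(D) = 4
-111 - 151*t(1) = -111 - 151*4 = -111 - 604 = -715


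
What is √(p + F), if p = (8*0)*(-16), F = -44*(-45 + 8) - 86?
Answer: √1542 ≈ 39.268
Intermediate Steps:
F = 1542 (F = -44*(-37) - 86 = 1628 - 86 = 1542)
p = 0 (p = 0*(-16) = 0)
√(p + F) = √(0 + 1542) = √1542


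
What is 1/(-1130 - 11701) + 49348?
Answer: 633184187/12831 ≈ 49348.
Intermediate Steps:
1/(-1130 - 11701) + 49348 = 1/(-12831) + 49348 = -1/12831 + 49348 = 633184187/12831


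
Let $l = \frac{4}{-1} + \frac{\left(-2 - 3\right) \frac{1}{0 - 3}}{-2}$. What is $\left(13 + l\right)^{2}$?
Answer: $\frac{2401}{36} \approx 66.694$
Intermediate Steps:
$l = - \frac{29}{6}$ ($l = 4 \left(-1\right) + - \frac{5}{-3} \left(- \frac{1}{2}\right) = -4 + \left(-5\right) \left(- \frac{1}{3}\right) \left(- \frac{1}{2}\right) = -4 + \frac{5}{3} \left(- \frac{1}{2}\right) = -4 - \frac{5}{6} = - \frac{29}{6} \approx -4.8333$)
$\left(13 + l\right)^{2} = \left(13 - \frac{29}{6}\right)^{2} = \left(\frac{49}{6}\right)^{2} = \frac{2401}{36}$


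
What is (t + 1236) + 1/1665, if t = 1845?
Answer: 5129866/1665 ≈ 3081.0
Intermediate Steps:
(t + 1236) + 1/1665 = (1845 + 1236) + 1/1665 = 3081 + 1/1665 = 5129866/1665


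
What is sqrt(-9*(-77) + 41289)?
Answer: sqrt(41982) ≈ 204.90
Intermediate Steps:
sqrt(-9*(-77) + 41289) = sqrt(693 + 41289) = sqrt(41982)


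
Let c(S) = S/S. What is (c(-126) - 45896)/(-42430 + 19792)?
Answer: 45895/22638 ≈ 2.0273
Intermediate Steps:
c(S) = 1
(c(-126) - 45896)/(-42430 + 19792) = (1 - 45896)/(-42430 + 19792) = -45895/(-22638) = -45895*(-1/22638) = 45895/22638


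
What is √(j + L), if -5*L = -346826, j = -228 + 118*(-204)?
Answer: √1126630/5 ≈ 212.29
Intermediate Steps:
j = -24300 (j = -228 - 24072 = -24300)
L = 346826/5 (L = -⅕*(-346826) = 346826/5 ≈ 69365.)
√(j + L) = √(-24300 + 346826/5) = √(225326/5) = √1126630/5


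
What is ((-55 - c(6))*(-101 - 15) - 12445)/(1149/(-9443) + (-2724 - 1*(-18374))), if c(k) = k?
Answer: -50699467/147781801 ≈ -0.34307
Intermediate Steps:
((-55 - c(6))*(-101 - 15) - 12445)/(1149/(-9443) + (-2724 - 1*(-18374))) = ((-55 - 1*6)*(-101 - 15) - 12445)/(1149/(-9443) + (-2724 - 1*(-18374))) = ((-55 - 6)*(-116) - 12445)/(1149*(-1/9443) + (-2724 + 18374)) = (-61*(-116) - 12445)/(-1149/9443 + 15650) = (7076 - 12445)/(147781801/9443) = -5369*9443/147781801 = -50699467/147781801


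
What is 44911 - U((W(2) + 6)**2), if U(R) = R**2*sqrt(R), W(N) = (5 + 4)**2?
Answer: -4984164296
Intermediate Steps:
W(N) = 81 (W(N) = 9**2 = 81)
U(R) = R**(5/2)
44911 - U((W(2) + 6)**2) = 44911 - ((81 + 6)**2)**(5/2) = 44911 - (87**2)**(5/2) = 44911 - 7569**(5/2) = 44911 - 1*4984209207 = 44911 - 4984209207 = -4984164296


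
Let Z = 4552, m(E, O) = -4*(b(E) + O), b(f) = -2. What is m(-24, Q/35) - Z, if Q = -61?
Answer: -158796/35 ≈ -4537.0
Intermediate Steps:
m(E, O) = 8 - 4*O (m(E, O) = -4*(-2 + O) = 8 - 4*O)
m(-24, Q/35) - Z = (8 - (-244)/35) - 1*4552 = (8 - (-244)/35) - 4552 = (8 - 4*(-61/35)) - 4552 = (8 + 244/35) - 4552 = 524/35 - 4552 = -158796/35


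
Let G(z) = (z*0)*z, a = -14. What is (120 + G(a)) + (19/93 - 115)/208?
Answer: 577651/4836 ≈ 119.45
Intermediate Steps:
G(z) = 0 (G(z) = 0*z = 0)
(120 + G(a)) + (19/93 - 115)/208 = (120 + 0) + (19/93 - 115)/208 = 120 + (19*(1/93) - 115)*(1/208) = 120 + (19/93 - 115)*(1/208) = 120 - 10676/93*1/208 = 120 - 2669/4836 = 577651/4836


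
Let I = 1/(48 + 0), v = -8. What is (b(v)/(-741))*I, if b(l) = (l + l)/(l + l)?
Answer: -1/35568 ≈ -2.8115e-5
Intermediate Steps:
b(l) = 1 (b(l) = (2*l)/((2*l)) = (2*l)*(1/(2*l)) = 1)
I = 1/48 ≈ 0.020833
(b(v)/(-741))*I = (1/(-741))*(1/48) = (1*(-1/741))*(1/48) = -1/741*1/48 = -1/35568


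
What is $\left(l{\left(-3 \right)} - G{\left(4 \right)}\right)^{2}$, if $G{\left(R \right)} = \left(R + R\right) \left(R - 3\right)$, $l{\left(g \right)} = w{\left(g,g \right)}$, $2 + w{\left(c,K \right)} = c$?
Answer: $169$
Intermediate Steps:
$w{\left(c,K \right)} = -2 + c$
$l{\left(g \right)} = -2 + g$
$G{\left(R \right)} = 2 R \left(-3 + R\right)$
$\left(l{\left(-3 \right)} - G{\left(4 \right)}\right)^{2} = \left(\left(-2 - 3\right) - 2 \cdot 4 \left(-3 + 4\right)\right)^{2} = \left(-5 - 2 \cdot 4 \cdot 1\right)^{2} = \left(-5 - 8\right)^{2} = \left(-13\right)^{2} = 169$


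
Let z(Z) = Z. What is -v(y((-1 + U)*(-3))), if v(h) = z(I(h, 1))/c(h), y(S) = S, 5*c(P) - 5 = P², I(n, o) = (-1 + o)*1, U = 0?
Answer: 0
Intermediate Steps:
I(n, o) = -1 + o
c(P) = 1 + P²/5
v(h) = 0 (v(h) = (-1 + 1)/(1 + h²/5) = 0/(1 + h²/5) = 0)
-v(y((-1 + U)*(-3))) = -1*0 = 0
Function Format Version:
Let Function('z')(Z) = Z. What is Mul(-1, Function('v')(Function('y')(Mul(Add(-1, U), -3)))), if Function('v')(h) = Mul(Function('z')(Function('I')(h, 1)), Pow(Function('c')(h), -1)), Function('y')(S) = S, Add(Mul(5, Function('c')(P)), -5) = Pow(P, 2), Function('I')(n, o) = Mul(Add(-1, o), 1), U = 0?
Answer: 0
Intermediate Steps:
Function('I')(n, o) = Add(-1, o)
Function('c')(P) = Add(1, Mul(Rational(1, 5), Pow(P, 2)))
Function('v')(h) = 0 (Function('v')(h) = Mul(Add(-1, 1), Pow(Add(1, Mul(Rational(1, 5), Pow(h, 2))), -1)) = Mul(0, Pow(Add(1, Mul(Rational(1, 5), Pow(h, 2))), -1)) = 0)
Mul(-1, Function('v')(Function('y')(Mul(Add(-1, U), -3)))) = Mul(-1, 0) = 0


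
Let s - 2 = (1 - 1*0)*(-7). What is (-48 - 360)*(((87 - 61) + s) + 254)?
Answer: -112200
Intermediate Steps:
s = -5 (s = 2 + (1 - 1*0)*(-7) = 2 + (1 + 0)*(-7) = 2 + 1*(-7) = 2 - 7 = -5)
(-48 - 360)*(((87 - 61) + s) + 254) = (-48 - 360)*(((87 - 61) - 5) + 254) = -408*((26 - 5) + 254) = -408*(21 + 254) = -408*275 = -112200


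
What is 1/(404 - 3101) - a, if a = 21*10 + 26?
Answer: -636493/2697 ≈ -236.00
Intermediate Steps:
a = 236 (a = 210 + 26 = 236)
1/(404 - 3101) - a = 1/(404 - 3101) - 1*236 = 1/(-2697) - 236 = -1/2697 - 236 = -636493/2697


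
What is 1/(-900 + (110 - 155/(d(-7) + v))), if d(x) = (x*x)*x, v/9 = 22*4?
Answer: -449/354865 ≈ -0.0012653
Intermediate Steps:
v = 792 (v = 9*(22*4) = 9*88 = 792)
d(x) = x³ (d(x) = x²*x = x³)
1/(-900 + (110 - 155/(d(-7) + v))) = 1/(-900 + (110 - 155/((-7)³ + 792))) = 1/(-900 + (110 - 155/(-343 + 792))) = 1/(-900 + (110 - 155/449)) = 1/(-900 + 49235/449) = 1/(-354865/449) = -449/354865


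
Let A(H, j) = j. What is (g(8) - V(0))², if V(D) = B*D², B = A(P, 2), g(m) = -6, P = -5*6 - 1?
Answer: 36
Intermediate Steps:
P = -31 (P = -30 - 1 = -31)
B = 2
V(D) = 2*D²
(g(8) - V(0))² = (-6 - 2*0²)² = (-6 - 2*0)² = (-6 - 1*0)² = (-6 + 0)² = (-6)² = 36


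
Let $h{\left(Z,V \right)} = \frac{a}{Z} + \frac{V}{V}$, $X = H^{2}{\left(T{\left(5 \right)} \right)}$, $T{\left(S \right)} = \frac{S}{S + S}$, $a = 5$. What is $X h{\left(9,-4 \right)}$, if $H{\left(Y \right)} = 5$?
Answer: $\frac{350}{9} \approx 38.889$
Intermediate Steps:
$T{\left(S \right)} = \frac{1}{2}$ ($T{\left(S \right)} = \frac{S}{2 S} = \frac{1}{2 S} S = \frac{1}{2}$)
$X = 25$ ($X = 5^{2} = 25$)
$h{\left(Z,V \right)} = 1 + \frac{5}{Z}$ ($h{\left(Z,V \right)} = \frac{5}{Z} + \frac{V}{V} = \frac{5}{Z} + 1 = 1 + \frac{5}{Z}$)
$X h{\left(9,-4 \right)} = 25 \frac{5 + 9}{9} = 25 \cdot \frac{1}{9} \cdot 14 = 25 \cdot \frac{14}{9} = \frac{350}{9}$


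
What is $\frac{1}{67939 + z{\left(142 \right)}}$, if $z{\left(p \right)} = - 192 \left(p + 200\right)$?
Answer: $\frac{1}{2275} \approx 0.00043956$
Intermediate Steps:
$z{\left(p \right)} = -38400 - 192 p$ ($z{\left(p \right)} = - 192 \left(200 + p\right) = -38400 - 192 p$)
$\frac{1}{67939 + z{\left(142 \right)}} = \frac{1}{67939 - 65664} = \frac{1}{2275}$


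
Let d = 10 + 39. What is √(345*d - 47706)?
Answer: I*√30801 ≈ 175.5*I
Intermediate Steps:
d = 49
√(345*d - 47706) = √(345*49 - 47706) = √(16905 - 47706) = √(-30801) = I*√30801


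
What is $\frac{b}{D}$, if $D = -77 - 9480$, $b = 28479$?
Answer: $- \frac{28479}{9557} \approx -2.9799$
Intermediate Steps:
$D = -9557$ ($D = -77 - 9480 = -9557$)
$\frac{b}{D} = \frac{28479}{-9557} = 28479 \left(- \frac{1}{9557}\right) = - \frac{28479}{9557}$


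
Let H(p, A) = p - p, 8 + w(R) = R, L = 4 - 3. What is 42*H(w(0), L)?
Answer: 0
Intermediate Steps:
L = 1
w(R) = -8 + R
H(p, A) = 0
42*H(w(0), L) = 42*0 = 0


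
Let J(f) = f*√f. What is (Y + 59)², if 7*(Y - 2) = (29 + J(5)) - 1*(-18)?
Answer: 224801/49 + 4740*√5/49 ≈ 4804.1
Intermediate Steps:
J(f) = f^(3/2)
Y = 61/7 + 5*√5/7 (Y = 2 + ((29 + 5^(3/2)) - 1*(-18))/7 = 2 + ((29 + 5*√5) + 18)/7 = 2 + (47 + 5*√5)/7 = 2 + (47/7 + 5*√5/7) = 61/7 + 5*√5/7 ≈ 10.311)
(Y + 59)² = ((61/7 + 5*√5/7) + 59)² = (474/7 + 5*√5/7)²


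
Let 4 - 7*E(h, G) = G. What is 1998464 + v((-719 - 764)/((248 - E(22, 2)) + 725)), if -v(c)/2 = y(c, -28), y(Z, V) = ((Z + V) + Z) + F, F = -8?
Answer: 13608073148/6809 ≈ 1.9985e+6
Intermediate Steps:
E(h, G) = 4/7 - G/7
y(Z, V) = -8 + V + 2*Z (y(Z, V) = ((Z + V) + Z) - 8 = ((V + Z) + Z) - 8 = (V + 2*Z) - 8 = -8 + V + 2*Z)
v(c) = 72 - 4*c (v(c) = -2*(-8 - 28 + 2*c) = -2*(-36 + 2*c) = 72 - 4*c)
1998464 + v((-719 - 764)/((248 - E(22, 2)) + 725)) = 1998464 + (72 - 4*(-719 - 764)/((248 - (4/7 - 1/7*2)) + 725)) = 1998464 + (72 - (-5932)/((248 - (4/7 - 2/7)) + 725)) = 1998464 + (72 - (-5932)/((248 - 1*2/7) + 725)) = 1998464 + (72 - (-5932)/((248 - 2/7) + 725)) = 1998464 + (72 - (-5932)/(1734/7 + 725)) = 1998464 + (72 - (-5932)/6809/7) = 1998464 + (72 - (-5932)*7/6809) = 1998464 + (72 - 4*(-10381/6809)) = 1998464 + (72 + 41524/6809) = 1998464 + 531772/6809 = 13608073148/6809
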